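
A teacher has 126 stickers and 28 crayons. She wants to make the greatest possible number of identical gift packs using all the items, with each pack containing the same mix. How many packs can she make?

14 packs

The pack count must divide each quantity, so the greatest is gcd(126, 28).
126 = 2 × 3^2 × 7
28 = 2^2 × 7
gcd(126, 28) = 2 × 7 = 14.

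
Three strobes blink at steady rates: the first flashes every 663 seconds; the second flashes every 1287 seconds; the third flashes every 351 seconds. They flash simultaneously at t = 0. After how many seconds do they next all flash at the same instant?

The first simultaneous occurrence is after LCM of the individual periods.
663 = 3 × 13 × 17
1287 = 3^2 × 11 × 13
351 = 3^3 × 13
LCM(663, 1287, 351) = 3^3 × 11 × 13 × 17 = 65637.

65637 seconds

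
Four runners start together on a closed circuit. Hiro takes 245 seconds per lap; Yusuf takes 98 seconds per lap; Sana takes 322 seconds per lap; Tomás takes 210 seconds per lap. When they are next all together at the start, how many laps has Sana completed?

105 laps

All finish a whole number of cycles simultaneously at t = LCM of the periods.
245 = 5 × 7^2
98 = 2 × 7^2
322 = 2 × 7 × 23
210 = 2 × 3 × 5 × 7
LCM(245, 98, 322, 210) = 2 × 3 × 5 × 7^2 × 23 = 33810.
Laps for period 322: 33810 / 322 = 105.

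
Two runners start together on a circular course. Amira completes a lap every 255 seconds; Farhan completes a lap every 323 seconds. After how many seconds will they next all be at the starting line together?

4845 seconds

They coincide at every common multiple of the periods; the first is the LCM.
255 = 3 × 5 × 17
323 = 17 × 19
LCM(255, 323) = 3 × 5 × 17 × 19 = 4845.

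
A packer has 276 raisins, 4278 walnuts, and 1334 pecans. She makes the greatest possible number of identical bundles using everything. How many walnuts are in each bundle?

Number of bundles = gcd(276, 4278, 1334).
276 = 2^2 × 3 × 23
4278 = 2 × 3 × 23 × 31
1334 = 2 × 23 × 29
gcd(276, 4278, 1334) = 2 × 23 = 46.
walnuts per bundle = 4278 / 46 = 93.

93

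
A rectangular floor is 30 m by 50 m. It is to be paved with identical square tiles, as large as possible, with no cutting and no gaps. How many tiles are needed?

15

Tile side = gcd(30, 50).
30 = 2 × 3 × 5
50 = 2 × 5^2
gcd(30, 50) = 2 × 5 = 10.
Tiles: (30/10) × (50/10) = 3 × 5 = 15.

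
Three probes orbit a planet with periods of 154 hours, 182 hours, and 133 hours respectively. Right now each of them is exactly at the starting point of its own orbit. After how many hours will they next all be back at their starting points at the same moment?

They coincide at every common multiple of the periods; the first is the LCM.
154 = 2 × 7 × 11
182 = 2 × 7 × 13
133 = 7 × 19
LCM(154, 182, 133) = 2 × 7 × 11 × 13 × 19 = 38038.

38038 hours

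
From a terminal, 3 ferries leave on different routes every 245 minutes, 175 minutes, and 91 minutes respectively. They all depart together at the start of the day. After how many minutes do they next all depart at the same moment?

15925 minutes

The first simultaneous occurrence is after LCM of the individual periods.
245 = 5 × 7^2
175 = 5^2 × 7
91 = 7 × 13
LCM(245, 175, 91) = 5^2 × 7^2 × 13 = 15925.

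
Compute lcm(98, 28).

98 = 2 × 7^2
28 = 2^2 × 7
LCM(98, 28) = 2^2 × 7^2 = 196.

196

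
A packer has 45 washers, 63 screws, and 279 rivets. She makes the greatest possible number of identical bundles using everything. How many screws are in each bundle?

Number of bundles = gcd(45, 63, 279).
45 = 3^2 × 5
63 = 3^2 × 7
279 = 3^2 × 31
gcd(45, 63, 279) = 3^2 = 9.
screws per bundle = 63 / 9 = 7.

7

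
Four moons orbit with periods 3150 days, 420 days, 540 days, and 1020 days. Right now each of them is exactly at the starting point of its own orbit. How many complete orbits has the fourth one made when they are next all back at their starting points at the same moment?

315 orbits

All finish a whole number of cycles simultaneously at t = LCM of the periods.
3150 = 2 × 3^2 × 5^2 × 7
420 = 2^2 × 3 × 5 × 7
540 = 2^2 × 3^3 × 5
1020 = 2^2 × 3 × 5 × 17
LCM(3150, 420, 540, 1020) = 2^2 × 3^3 × 5^2 × 7 × 17 = 321300.
Orbits for period 1020: 321300 / 1020 = 315.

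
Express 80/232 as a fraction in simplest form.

10/29

80 = 2^4 × 5
232 = 2^3 × 29
gcd(80, 232) = 2^3 = 8.
Divide numerator and denominator by 8: 80/232 = 10/29.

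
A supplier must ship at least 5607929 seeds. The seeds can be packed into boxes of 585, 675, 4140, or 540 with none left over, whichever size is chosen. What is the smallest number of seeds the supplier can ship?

5651100

The number of seeds must be a common multiple of 585, 675, 4140, and 540, so a multiple of their LCM.
585 = 3^2 × 5 × 13
675 = 3^3 × 5^2
4140 = 2^2 × 3^2 × 5 × 23
540 = 2^2 × 3^3 × 5
LCM(585, 675, 4140, 540) = 2^2 × 3^3 × 5^2 × 13 × 23 = 807300.
Smallest multiple of 807300 that is ≥ 5607929: ⌈5607929/807300⌉ × 807300 = 7 × 807300 = 5651100.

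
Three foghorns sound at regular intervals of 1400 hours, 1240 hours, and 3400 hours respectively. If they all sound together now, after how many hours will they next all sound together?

737800 hours

The first simultaneous occurrence is after LCM of the individual periods.
1400 = 2^3 × 5^2 × 7
1240 = 2^3 × 5 × 31
3400 = 2^3 × 5^2 × 17
LCM(1400, 1240, 3400) = 2^3 × 5^2 × 7 × 17 × 31 = 737800.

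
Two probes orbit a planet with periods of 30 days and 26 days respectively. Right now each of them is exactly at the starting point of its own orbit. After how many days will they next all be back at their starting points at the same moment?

390 days

They coincide at every common multiple of the periods; the first is the LCM.
30 = 2 × 3 × 5
26 = 2 × 13
LCM(30, 26) = 2 × 3 × 5 × 13 = 390.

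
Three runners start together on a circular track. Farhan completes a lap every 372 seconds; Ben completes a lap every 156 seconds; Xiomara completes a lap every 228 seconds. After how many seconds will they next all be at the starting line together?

They coincide at every common multiple of the periods; the first is the LCM.
372 = 2^2 × 3 × 31
156 = 2^2 × 3 × 13
228 = 2^2 × 3 × 19
LCM(372, 156, 228) = 2^2 × 3 × 13 × 19 × 31 = 91884.

91884 seconds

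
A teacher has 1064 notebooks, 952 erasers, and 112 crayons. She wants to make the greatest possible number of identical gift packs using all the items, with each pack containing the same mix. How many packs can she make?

56 packs

The pack count must divide each quantity, so the greatest is gcd(1064, 952, 112).
1064 = 2^3 × 7 × 19
952 = 2^3 × 7 × 17
112 = 2^4 × 7
gcd(1064, 952, 112) = 2^3 × 7 = 56.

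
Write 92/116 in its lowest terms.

23/29

92 = 2^2 × 23
116 = 2^2 × 29
gcd(92, 116) = 2^2 = 4.
Divide numerator and denominator by 4: 92/116 = 23/29.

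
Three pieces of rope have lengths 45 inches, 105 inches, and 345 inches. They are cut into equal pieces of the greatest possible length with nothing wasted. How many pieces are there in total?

33

Piece length = gcd(45, 105, 345).
45 = 3^2 × 5
105 = 3 × 5 × 7
345 = 3 × 5 × 23
gcd(45, 105, 345) = 3 × 5 = 15.
Total pieces = 45/15 + 105/15 + 345/15 = 3 + 7 + 23 = 33.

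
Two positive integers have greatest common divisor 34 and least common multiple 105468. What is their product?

For any two positive integers, gcd × lcm = product = 34 × 105468 = 3585912.

3585912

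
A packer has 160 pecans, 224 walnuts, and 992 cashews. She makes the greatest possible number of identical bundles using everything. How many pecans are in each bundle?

Number of bundles = gcd(160, 224, 992).
160 = 2^5 × 5
224 = 2^5 × 7
992 = 2^5 × 31
gcd(160, 224, 992) = 2^5 = 32.
pecans per bundle = 160 / 32 = 5.

5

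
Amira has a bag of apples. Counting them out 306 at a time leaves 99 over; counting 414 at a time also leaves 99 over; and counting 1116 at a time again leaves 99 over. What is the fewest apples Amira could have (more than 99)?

436455

N − 99 must be a common multiple of 306, 414, and 1116.
306 = 2 × 3^2 × 17
414 = 2 × 3^2 × 23
1116 = 2^2 × 3^2 × 31
LCM(306, 414, 1116) = 2^2 × 3^2 × 17 × 23 × 31 = 436356.
Smallest N > 99 is LCM + 99 = 436356 + 99 = 436455.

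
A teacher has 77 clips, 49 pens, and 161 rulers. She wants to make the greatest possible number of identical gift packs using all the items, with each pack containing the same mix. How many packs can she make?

The pack count must divide each quantity, so the greatest is gcd(77, 49, 161).
77 = 7 × 11
49 = 7^2
161 = 7 × 23
gcd(77, 49, 161) = 7.

7 packs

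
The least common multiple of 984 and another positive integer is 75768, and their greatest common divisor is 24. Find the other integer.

gcd × lcm = product of the two integers, so the other integer is (24 × 75768) / 984 = 1848.

1848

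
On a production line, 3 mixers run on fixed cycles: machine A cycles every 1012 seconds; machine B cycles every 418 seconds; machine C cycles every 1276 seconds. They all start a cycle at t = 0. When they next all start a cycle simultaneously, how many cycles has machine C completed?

The first common completion time is the LCM of the periods.
1012 = 2^2 × 11 × 23
418 = 2 × 11 × 19
1276 = 2^2 × 11 × 29
LCM(1012, 418, 1276) = 2^2 × 11 × 19 × 23 × 29 = 557612.
Cycles for period 1276: 557612 / 1276 = 437.

437 cycles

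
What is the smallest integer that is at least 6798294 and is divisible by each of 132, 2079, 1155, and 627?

The integer must be a common multiple of 132, 2079, 1155, and 627, so a multiple of their LCM.
132 = 2^2 × 3 × 11
2079 = 3^3 × 7 × 11
1155 = 3 × 5 × 7 × 11
627 = 3 × 11 × 19
LCM(132, 2079, 1155, 627) = 2^2 × 3^3 × 5 × 7 × 11 × 19 = 790020.
Smallest multiple of 790020 that is ≥ 6798294: ⌈6798294/790020⌉ × 790020 = 9 × 790020 = 7110180.

7110180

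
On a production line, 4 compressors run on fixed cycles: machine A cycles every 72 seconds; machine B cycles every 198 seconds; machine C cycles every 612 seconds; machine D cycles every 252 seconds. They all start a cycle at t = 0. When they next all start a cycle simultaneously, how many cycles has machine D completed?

374 cycles

The first common completion time is the LCM of the periods.
72 = 2^3 × 3^2
198 = 2 × 3^2 × 11
612 = 2^2 × 3^2 × 17
252 = 2^2 × 3^2 × 7
LCM(72, 198, 612, 252) = 2^3 × 3^2 × 7 × 11 × 17 = 94248.
Cycles for period 252: 94248 / 252 = 374.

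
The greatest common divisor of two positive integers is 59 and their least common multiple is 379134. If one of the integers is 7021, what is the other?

3186

For two integers, gcd × lcm = product, so the other is (59 × 379134) / 7021 = 22368906 / 7021 = 3186.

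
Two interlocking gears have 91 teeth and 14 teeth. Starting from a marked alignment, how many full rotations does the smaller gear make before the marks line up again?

They are all back at their starting positions together after one LCM of the periods.
91 = 7 × 13
14 = 2 × 7
LCM(91, 14) = 2 × 7 × 13 = 182.
Rotations for period 14: 182 / 14 = 13.

13 rotations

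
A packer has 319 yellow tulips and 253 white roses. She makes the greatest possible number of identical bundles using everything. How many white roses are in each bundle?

23

Number of bundles = gcd(319, 253).
319 = 11 × 29
253 = 11 × 23
gcd(319, 253) = 11.
white roses per bundle = 253 / 11 = 23.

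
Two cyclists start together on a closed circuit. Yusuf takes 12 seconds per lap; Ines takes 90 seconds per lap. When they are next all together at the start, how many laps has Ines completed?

2 laps

The first common completion time is the LCM of the periods.
12 = 2^2 × 3
90 = 2 × 3^2 × 5
LCM(12, 90) = 2^2 × 3^2 × 5 = 180.
Laps for period 90: 180 / 90 = 2.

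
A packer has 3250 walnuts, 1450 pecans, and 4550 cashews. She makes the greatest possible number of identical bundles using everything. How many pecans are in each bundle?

29

Number of bundles = gcd(3250, 1450, 4550).
3250 = 2 × 5^3 × 13
1450 = 2 × 5^2 × 29
4550 = 2 × 5^2 × 7 × 13
gcd(3250, 1450, 4550) = 2 × 5^2 = 50.
pecans per bundle = 1450 / 50 = 29.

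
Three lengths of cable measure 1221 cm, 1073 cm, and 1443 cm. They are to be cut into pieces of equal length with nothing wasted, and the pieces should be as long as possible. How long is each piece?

Each piece length must divide every original length, so the longest possible is gcd(1221, 1073, 1443).
1221 = 3 × 11 × 37
1073 = 29 × 37
1443 = 3 × 13 × 37
gcd(1221, 1073, 1443) = 37.

37 cm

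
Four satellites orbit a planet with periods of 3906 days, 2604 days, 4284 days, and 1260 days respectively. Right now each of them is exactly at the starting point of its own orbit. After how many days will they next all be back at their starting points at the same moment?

664020 days

We need the least common multiple of the intervals.
3906 = 2 × 3^2 × 7 × 31
2604 = 2^2 × 3 × 7 × 31
4284 = 2^2 × 3^2 × 7 × 17
1260 = 2^2 × 3^2 × 5 × 7
LCM(3906, 2604, 4284, 1260) = 2^2 × 3^2 × 5 × 7 × 17 × 31 = 664020.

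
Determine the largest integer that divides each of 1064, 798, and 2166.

38

1064 = 2^3 × 7 × 19
798 = 2 × 3 × 7 × 19
2166 = 2 × 3 × 19^2
gcd(1064, 798, 2166) = 2 × 19 = 38.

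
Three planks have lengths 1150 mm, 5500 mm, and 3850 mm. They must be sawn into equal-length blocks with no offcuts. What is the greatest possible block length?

50 mm

The block length must divide every plank, so the greatest is gcd(1150, 5500, 3850).
1150 = 2 × 5^2 × 23
5500 = 2^2 × 5^3 × 11
3850 = 2 × 5^2 × 7 × 11
gcd(1150, 5500, 3850) = 2 × 5^2 = 50.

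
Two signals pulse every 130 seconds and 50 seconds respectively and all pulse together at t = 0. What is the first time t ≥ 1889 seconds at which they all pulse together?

Joint pulses occur at multiples of LCM(130, 50).
130 = 2 × 5 × 13
50 = 2 × 5^2
LCM(130, 50) = 2 × 5^2 × 13 = 650.
Smallest multiple of 650 that is ≥ 1889: ⌈1889/650⌉ × 650 = 3 × 650 = 1950.

1950 seconds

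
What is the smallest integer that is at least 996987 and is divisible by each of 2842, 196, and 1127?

The integer must be a common multiple of 2842, 196, and 1127, so a multiple of their LCM.
2842 = 2 × 7^2 × 29
196 = 2^2 × 7^2
1127 = 7^2 × 23
LCM(2842, 196, 1127) = 2^2 × 7^2 × 23 × 29 = 130732.
Smallest multiple of 130732 that is ≥ 996987: ⌈996987/130732⌉ × 130732 = 8 × 130732 = 1045856.

1045856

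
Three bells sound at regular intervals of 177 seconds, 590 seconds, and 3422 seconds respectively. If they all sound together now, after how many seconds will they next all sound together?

51330 seconds

They coincide at every common multiple of the periods; the first is the LCM.
177 = 3 × 59
590 = 2 × 5 × 59
3422 = 2 × 29 × 59
LCM(177, 590, 3422) = 2 × 3 × 5 × 29 × 59 = 51330.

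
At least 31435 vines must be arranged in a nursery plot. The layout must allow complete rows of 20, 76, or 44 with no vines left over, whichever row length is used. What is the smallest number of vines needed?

The number of vines must be a common multiple of 20, 76, and 44, so a multiple of their LCM.
20 = 2^2 × 5
76 = 2^2 × 19
44 = 2^2 × 11
LCM(20, 76, 44) = 2^2 × 5 × 11 × 19 = 4180.
Smallest multiple of 4180 that is ≥ 31435: ⌈31435/4180⌉ × 4180 = 8 × 4180 = 33440.

33440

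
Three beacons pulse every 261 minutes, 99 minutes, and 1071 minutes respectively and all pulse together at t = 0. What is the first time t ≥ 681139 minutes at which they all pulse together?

Joint pulses occur at multiples of LCM(261, 99, 1071).
261 = 3^2 × 29
99 = 3^2 × 11
1071 = 3^2 × 7 × 17
LCM(261, 99, 1071) = 3^2 × 7 × 11 × 17 × 29 = 341649.
Smallest multiple of 341649 that is ≥ 681139: ⌈681139/341649⌉ × 341649 = 2 × 341649 = 683298.

683298 minutes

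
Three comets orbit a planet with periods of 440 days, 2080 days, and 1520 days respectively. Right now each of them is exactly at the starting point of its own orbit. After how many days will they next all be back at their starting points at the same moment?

We need the least common multiple of the intervals.
440 = 2^3 × 5 × 11
2080 = 2^5 × 5 × 13
1520 = 2^4 × 5 × 19
LCM(440, 2080, 1520) = 2^5 × 5 × 11 × 13 × 19 = 434720.

434720 days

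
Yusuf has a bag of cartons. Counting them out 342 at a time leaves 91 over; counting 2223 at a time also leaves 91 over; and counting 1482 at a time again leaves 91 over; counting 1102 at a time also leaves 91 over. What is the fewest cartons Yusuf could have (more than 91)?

N − 91 must be a common multiple of 342, 2223, 1482, and 1102.
342 = 2 × 3^2 × 19
2223 = 3^2 × 13 × 19
1482 = 2 × 3 × 13 × 19
1102 = 2 × 19 × 29
LCM(342, 2223, 1482, 1102) = 2 × 3^2 × 13 × 19 × 29 = 128934.
Smallest N > 91 is LCM + 91 = 128934 + 91 = 129025.

129025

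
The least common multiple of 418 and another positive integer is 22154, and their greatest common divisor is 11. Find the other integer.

gcd × lcm = product of the two integers, so the other integer is (11 × 22154) / 418 = 583.

583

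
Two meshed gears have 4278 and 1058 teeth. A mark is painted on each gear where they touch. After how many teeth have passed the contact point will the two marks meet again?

They coincide at every common multiple of the periods; the first is the LCM.
4278 = 2 × 3 × 23 × 31
1058 = 2 × 23^2
LCM(4278, 1058) = 2 × 3 × 23^2 × 31 = 98394.

98394 teeth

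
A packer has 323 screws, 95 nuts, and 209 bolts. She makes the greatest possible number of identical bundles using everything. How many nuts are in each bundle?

5

Number of bundles = gcd(323, 95, 209).
323 = 17 × 19
95 = 5 × 19
209 = 11 × 19
gcd(323, 95, 209) = 19.
nuts per bundle = 95 / 19 = 5.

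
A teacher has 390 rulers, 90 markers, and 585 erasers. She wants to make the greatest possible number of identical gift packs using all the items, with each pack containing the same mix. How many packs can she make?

The pack count must divide each quantity, so the greatest is gcd(390, 90, 585).
390 = 2 × 3 × 5 × 13
90 = 2 × 3^2 × 5
585 = 3^2 × 5 × 13
gcd(390, 90, 585) = 3 × 5 = 15.

15 packs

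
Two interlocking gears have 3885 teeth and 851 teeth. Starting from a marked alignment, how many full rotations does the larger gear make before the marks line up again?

23 rotations

All finish a whole number of cycles simultaneously at t = LCM of the periods.
3885 = 3 × 5 × 7 × 37
851 = 23 × 37
LCM(3885, 851) = 3 × 5 × 7 × 23 × 37 = 89355.
Rotations for period 3885: 89355 / 3885 = 23.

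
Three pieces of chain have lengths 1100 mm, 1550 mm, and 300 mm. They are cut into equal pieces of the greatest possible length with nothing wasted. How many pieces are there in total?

Piece length = gcd(1100, 1550, 300).
1100 = 2^2 × 5^2 × 11
1550 = 2 × 5^2 × 31
300 = 2^2 × 3 × 5^2
gcd(1100, 1550, 300) = 2 × 5^2 = 50.
Total pieces = 1100/50 + 1550/50 + 300/50 = 22 + 31 + 6 = 59.

59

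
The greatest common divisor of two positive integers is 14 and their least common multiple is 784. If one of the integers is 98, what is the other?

For two integers, gcd × lcm = product, so the other is (14 × 784) / 98 = 10976 / 98 = 112.

112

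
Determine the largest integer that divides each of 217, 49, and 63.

217 = 7 × 31
49 = 7^2
63 = 3^2 × 7
gcd(217, 49, 63) = 7.

7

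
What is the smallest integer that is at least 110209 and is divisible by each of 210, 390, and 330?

The integer must be a common multiple of 210, 390, and 330, so a multiple of their LCM.
210 = 2 × 3 × 5 × 7
390 = 2 × 3 × 5 × 13
330 = 2 × 3 × 5 × 11
LCM(210, 390, 330) = 2 × 3 × 5 × 7 × 11 × 13 = 30030.
Smallest multiple of 30030 that is ≥ 110209: ⌈110209/30030⌉ × 30030 = 4 × 30030 = 120120.

120120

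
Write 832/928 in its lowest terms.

832 = 2^6 × 13
928 = 2^5 × 29
gcd(832, 928) = 2^5 = 32.
Divide numerator and denominator by 32: 832/928 = 26/29.

26/29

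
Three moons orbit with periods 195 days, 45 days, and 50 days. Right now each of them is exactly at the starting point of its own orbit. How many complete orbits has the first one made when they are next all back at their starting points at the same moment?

All finish a whole number of cycles simultaneously at t = LCM of the periods.
195 = 3 × 5 × 13
45 = 3^2 × 5
50 = 2 × 5^2
LCM(195, 45, 50) = 2 × 3^2 × 5^2 × 13 = 5850.
Orbits for period 195: 5850 / 195 = 30.

30 orbits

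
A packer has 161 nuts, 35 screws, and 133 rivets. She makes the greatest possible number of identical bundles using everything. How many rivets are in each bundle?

Number of bundles = gcd(161, 35, 133).
161 = 7 × 23
35 = 5 × 7
133 = 7 × 19
gcd(161, 35, 133) = 7.
rivets per bundle = 133 / 7 = 19.

19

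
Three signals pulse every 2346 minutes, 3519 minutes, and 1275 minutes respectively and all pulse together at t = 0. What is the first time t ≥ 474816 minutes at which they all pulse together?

527850 minutes

Joint pulses occur at multiples of LCM(2346, 3519, 1275).
2346 = 2 × 3 × 17 × 23
3519 = 3^2 × 17 × 23
1275 = 3 × 5^2 × 17
LCM(2346, 3519, 1275) = 2 × 3^2 × 5^2 × 17 × 23 = 175950.
Smallest multiple of 175950 that is ≥ 474816: ⌈474816/175950⌉ × 175950 = 3 × 175950 = 527850.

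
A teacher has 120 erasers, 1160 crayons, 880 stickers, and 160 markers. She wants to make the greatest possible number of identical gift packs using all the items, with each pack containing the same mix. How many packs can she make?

The pack count must divide each quantity, so the greatest is gcd(120, 1160, 880, 160).
120 = 2^3 × 3 × 5
1160 = 2^3 × 5 × 29
880 = 2^4 × 5 × 11
160 = 2^5 × 5
gcd(120, 1160, 880, 160) = 2^3 × 5 = 40.

40 packs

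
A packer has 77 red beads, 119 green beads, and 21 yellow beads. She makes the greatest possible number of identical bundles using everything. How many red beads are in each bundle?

11

Number of bundles = gcd(77, 119, 21).
77 = 7 × 11
119 = 7 × 17
21 = 3 × 7
gcd(77, 119, 21) = 7.
red beads per bundle = 77 / 7 = 11.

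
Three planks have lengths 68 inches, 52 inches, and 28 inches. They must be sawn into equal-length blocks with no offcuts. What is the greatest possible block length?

This is the greatest common divisor of 68, 52, and 28.
68 = 2^2 × 17
52 = 2^2 × 13
28 = 2^2 × 7
gcd(68, 52, 28) = 2^2 = 4.

4 inches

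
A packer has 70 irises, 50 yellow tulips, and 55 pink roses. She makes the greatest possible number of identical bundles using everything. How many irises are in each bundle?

Number of bundles = gcd(70, 50, 55).
70 = 2 × 5 × 7
50 = 2 × 5^2
55 = 5 × 11
gcd(70, 50, 55) = 5.
irises per bundle = 70 / 5 = 14.

14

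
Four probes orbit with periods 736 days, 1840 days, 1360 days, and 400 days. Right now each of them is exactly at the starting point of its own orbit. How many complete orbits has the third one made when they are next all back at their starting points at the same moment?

All finish a whole number of cycles simultaneously at t = LCM of the periods.
736 = 2^5 × 23
1840 = 2^4 × 5 × 23
1360 = 2^4 × 5 × 17
400 = 2^4 × 5^2
LCM(736, 1840, 1360, 400) = 2^5 × 5^2 × 17 × 23 = 312800.
Orbits for period 1360: 312800 / 1360 = 230.

230 orbits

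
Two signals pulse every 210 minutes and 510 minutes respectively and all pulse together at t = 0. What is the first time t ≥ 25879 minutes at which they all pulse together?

Joint pulses occur at multiples of LCM(210, 510).
210 = 2 × 3 × 5 × 7
510 = 2 × 3 × 5 × 17
LCM(210, 510) = 2 × 3 × 5 × 7 × 17 = 3570.
Smallest multiple of 3570 that is ≥ 25879: ⌈25879/3570⌉ × 3570 = 8 × 3570 = 28560.

28560 minutes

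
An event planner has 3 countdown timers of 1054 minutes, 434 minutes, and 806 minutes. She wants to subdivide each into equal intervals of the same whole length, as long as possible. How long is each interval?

The interval must divide each timer length; the longest such is the gcd.
1054 = 2 × 17 × 31
434 = 2 × 7 × 31
806 = 2 × 13 × 31
gcd(1054, 434, 806) = 2 × 31 = 62.

62 minutes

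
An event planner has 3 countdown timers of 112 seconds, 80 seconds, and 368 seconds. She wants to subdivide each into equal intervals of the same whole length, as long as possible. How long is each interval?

16 seconds

The interval must divide each timer length; the longest such is the gcd.
112 = 2^4 × 7
80 = 2^4 × 5
368 = 2^4 × 23
gcd(112, 80, 368) = 2^4 = 16.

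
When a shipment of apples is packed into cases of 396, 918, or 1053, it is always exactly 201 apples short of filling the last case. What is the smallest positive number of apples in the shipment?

787443

Being 201 short of a full case of size k means N ≡ −201 (mod k), i.e. N + 201 is a multiple of each size.
396 = 2^2 × 3^2 × 11
918 = 2 × 3^3 × 17
1053 = 3^4 × 13
LCM(396, 918, 1053) = 2^2 × 3^4 × 11 × 13 × 17 = 787644.
Smallest positive N is 787644 − 201 = 787443.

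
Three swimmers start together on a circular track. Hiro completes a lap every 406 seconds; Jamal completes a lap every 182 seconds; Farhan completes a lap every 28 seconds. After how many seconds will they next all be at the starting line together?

10556 seconds

They coincide at every common multiple of the periods; the first is the LCM.
406 = 2 × 7 × 29
182 = 2 × 7 × 13
28 = 2^2 × 7
LCM(406, 182, 28) = 2^2 × 7 × 13 × 29 = 10556.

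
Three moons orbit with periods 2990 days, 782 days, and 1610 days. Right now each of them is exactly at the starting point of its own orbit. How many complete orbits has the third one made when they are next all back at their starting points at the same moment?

221 orbits

The first common completion time is the LCM of the periods.
2990 = 2 × 5 × 13 × 23
782 = 2 × 17 × 23
1610 = 2 × 5 × 7 × 23
LCM(2990, 782, 1610) = 2 × 5 × 7 × 13 × 17 × 23 = 355810.
Orbits for period 1610: 355810 / 1610 = 221.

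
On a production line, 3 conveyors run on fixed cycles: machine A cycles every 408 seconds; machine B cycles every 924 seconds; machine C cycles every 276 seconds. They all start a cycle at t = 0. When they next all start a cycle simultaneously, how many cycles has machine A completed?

The first common completion time is the LCM of the periods.
408 = 2^3 × 3 × 17
924 = 2^2 × 3 × 7 × 11
276 = 2^2 × 3 × 23
LCM(408, 924, 276) = 2^3 × 3 × 7 × 11 × 17 × 23 = 722568.
Cycles for period 408: 722568 / 408 = 1771.

1771 cycles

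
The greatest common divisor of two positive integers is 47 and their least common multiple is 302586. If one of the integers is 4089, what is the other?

For two integers, gcd × lcm = product, so the other is (47 × 302586) / 4089 = 14221542 / 4089 = 3478.

3478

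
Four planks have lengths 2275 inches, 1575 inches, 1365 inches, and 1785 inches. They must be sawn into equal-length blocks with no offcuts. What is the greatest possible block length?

35 inches

The block length must divide every plank, so the greatest is gcd(2275, 1575, 1365, 1785).
2275 = 5^2 × 7 × 13
1575 = 3^2 × 5^2 × 7
1365 = 3 × 5 × 7 × 13
1785 = 3 × 5 × 7 × 17
gcd(2275, 1575, 1365, 1785) = 5 × 7 = 35.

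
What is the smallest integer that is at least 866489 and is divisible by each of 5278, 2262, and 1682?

918372

The integer must be a common multiple of 5278, 2262, and 1682, so a multiple of their LCM.
5278 = 2 × 7 × 13 × 29
2262 = 2 × 3 × 13 × 29
1682 = 2 × 29^2
LCM(5278, 2262, 1682) = 2 × 3 × 7 × 13 × 29^2 = 459186.
Smallest multiple of 459186 that is ≥ 866489: ⌈866489/459186⌉ × 459186 = 2 × 459186 = 918372.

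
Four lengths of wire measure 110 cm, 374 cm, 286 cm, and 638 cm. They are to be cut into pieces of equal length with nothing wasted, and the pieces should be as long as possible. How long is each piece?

The greatest length dividing all of 110, 374, 286, and 638 is their gcd.
110 = 2 × 5 × 11
374 = 2 × 11 × 17
286 = 2 × 11 × 13
638 = 2 × 11 × 29
gcd(110, 374, 286, 638) = 2 × 11 = 22.

22 cm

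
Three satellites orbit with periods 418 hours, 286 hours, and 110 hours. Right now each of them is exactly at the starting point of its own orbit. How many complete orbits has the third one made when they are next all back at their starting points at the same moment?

They are all back at their starting positions together after one LCM of the periods.
418 = 2 × 11 × 19
286 = 2 × 11 × 13
110 = 2 × 5 × 11
LCM(418, 286, 110) = 2 × 5 × 11 × 13 × 19 = 27170.
Orbits for period 110: 27170 / 110 = 247.

247 orbits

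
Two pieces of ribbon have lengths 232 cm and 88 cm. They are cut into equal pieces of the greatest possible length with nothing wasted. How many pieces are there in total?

Piece length = gcd(232, 88).
232 = 2^3 × 29
88 = 2^3 × 11
gcd(232, 88) = 2^3 = 8.
Total pieces = 232/8 + 88/8 = 29 + 11 = 40.

40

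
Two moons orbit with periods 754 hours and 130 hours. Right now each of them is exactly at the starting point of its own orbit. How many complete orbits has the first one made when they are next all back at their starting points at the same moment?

5 orbits

All finish a whole number of cycles simultaneously at t = LCM of the periods.
754 = 2 × 13 × 29
130 = 2 × 5 × 13
LCM(754, 130) = 2 × 5 × 13 × 29 = 3770.
Orbits for period 754: 3770 / 754 = 5.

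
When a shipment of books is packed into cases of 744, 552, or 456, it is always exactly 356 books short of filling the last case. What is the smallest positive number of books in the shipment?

Being 356 short of a full case of size k means N ≡ −356 (mod k), i.e. N + 356 is a multiple of each size.
744 = 2^3 × 3 × 31
552 = 2^3 × 3 × 23
456 = 2^3 × 3 × 19
LCM(744, 552, 456) = 2^3 × 3 × 19 × 23 × 31 = 325128.
Smallest positive N is 325128 − 356 = 324772.

324772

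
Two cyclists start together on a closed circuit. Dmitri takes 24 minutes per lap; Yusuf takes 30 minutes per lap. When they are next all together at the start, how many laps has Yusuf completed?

4 laps

They are all back at their starting positions together after one LCM of the periods.
24 = 2^3 × 3
30 = 2 × 3 × 5
LCM(24, 30) = 2^3 × 3 × 5 = 120.
Laps for period 30: 120 / 30 = 4.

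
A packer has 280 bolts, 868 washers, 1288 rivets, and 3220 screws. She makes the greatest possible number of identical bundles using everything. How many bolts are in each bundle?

10

Number of bundles = gcd(280, 868, 1288, 3220).
280 = 2^3 × 5 × 7
868 = 2^2 × 7 × 31
1288 = 2^3 × 7 × 23
3220 = 2^2 × 5 × 7 × 23
gcd(280, 868, 1288, 3220) = 2^2 × 7 = 28.
bolts per bundle = 280 / 28 = 10.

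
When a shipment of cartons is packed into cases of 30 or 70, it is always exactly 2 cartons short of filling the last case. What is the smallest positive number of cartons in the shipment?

Being 2 short of a full case of size k means N ≡ −2 (mod k), i.e. N + 2 is a multiple of each size.
30 = 2 × 3 × 5
70 = 2 × 5 × 7
LCM(30, 70) = 2 × 3 × 5 × 7 = 210.
Smallest positive N is 210 − 2 = 208.

208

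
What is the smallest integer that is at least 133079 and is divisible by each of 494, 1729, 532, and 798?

The integer must be a common multiple of 494, 1729, 532, and 798, so a multiple of their LCM.
494 = 2 × 13 × 19
1729 = 7 × 13 × 19
532 = 2^2 × 7 × 19
798 = 2 × 3 × 7 × 19
LCM(494, 1729, 532, 798) = 2^2 × 3 × 7 × 13 × 19 = 20748.
Smallest multiple of 20748 that is ≥ 133079: ⌈133079/20748⌉ × 20748 = 7 × 20748 = 145236.

145236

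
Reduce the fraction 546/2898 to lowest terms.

13/69

546 = 2 × 3 × 7 × 13
2898 = 2 × 3^2 × 7 × 23
gcd(546, 2898) = 2 × 3 × 7 = 42.
Divide numerator and denominator by 42: 546/2898 = 13/69.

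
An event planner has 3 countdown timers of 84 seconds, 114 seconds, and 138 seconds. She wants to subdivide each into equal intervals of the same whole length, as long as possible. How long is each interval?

6 seconds

The interval must divide each timer length; the longest such is the gcd.
84 = 2^2 × 3 × 7
114 = 2 × 3 × 19
138 = 2 × 3 × 23
gcd(84, 114, 138) = 2 × 3 = 6.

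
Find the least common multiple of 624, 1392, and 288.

108576

624 = 2^4 × 3 × 13
1392 = 2^4 × 3 × 29
288 = 2^5 × 3^2
LCM(624, 1392, 288) = 2^5 × 3^2 × 13 × 29 = 108576.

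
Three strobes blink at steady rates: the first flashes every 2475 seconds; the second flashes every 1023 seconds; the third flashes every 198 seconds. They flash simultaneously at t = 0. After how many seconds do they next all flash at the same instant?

They coincide at every common multiple of the periods; the first is the LCM.
2475 = 3^2 × 5^2 × 11
1023 = 3 × 11 × 31
198 = 2 × 3^2 × 11
LCM(2475, 1023, 198) = 2 × 3^2 × 5^2 × 11 × 31 = 153450.

153450 seconds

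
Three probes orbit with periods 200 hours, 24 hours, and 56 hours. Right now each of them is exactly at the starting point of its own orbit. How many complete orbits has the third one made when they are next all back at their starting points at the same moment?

75 orbits

All finish a whole number of cycles simultaneously at t = LCM of the periods.
200 = 2^3 × 5^2
24 = 2^3 × 3
56 = 2^3 × 7
LCM(200, 24, 56) = 2^3 × 3 × 5^2 × 7 = 4200.
Orbits for period 56: 4200 / 56 = 75.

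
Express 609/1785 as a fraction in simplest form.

29/85

609 = 3 × 7 × 29
1785 = 3 × 5 × 7 × 17
gcd(609, 1785) = 3 × 7 = 21.
Divide numerator and denominator by 21: 609/1785 = 29/85.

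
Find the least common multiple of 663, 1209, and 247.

390507

663 = 3 × 13 × 17
1209 = 3 × 13 × 31
247 = 13 × 19
LCM(663, 1209, 247) = 3 × 13 × 17 × 19 × 31 = 390507.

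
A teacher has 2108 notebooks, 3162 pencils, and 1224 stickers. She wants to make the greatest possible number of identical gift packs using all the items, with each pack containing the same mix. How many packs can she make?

The pack count must divide each quantity, so the greatest is gcd(2108, 3162, 1224).
2108 = 2^2 × 17 × 31
3162 = 2 × 3 × 17 × 31
1224 = 2^3 × 3^2 × 17
gcd(2108, 3162, 1224) = 2 × 17 = 34.

34 packs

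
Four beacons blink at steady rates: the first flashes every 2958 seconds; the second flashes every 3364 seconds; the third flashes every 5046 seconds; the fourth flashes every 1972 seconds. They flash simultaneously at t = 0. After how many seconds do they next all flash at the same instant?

The first simultaneous occurrence is after LCM of the individual periods.
2958 = 2 × 3 × 17 × 29
3364 = 2^2 × 29^2
5046 = 2 × 3 × 29^2
1972 = 2^2 × 17 × 29
LCM(2958, 3364, 5046, 1972) = 2^2 × 3 × 17 × 29^2 = 171564.

171564 seconds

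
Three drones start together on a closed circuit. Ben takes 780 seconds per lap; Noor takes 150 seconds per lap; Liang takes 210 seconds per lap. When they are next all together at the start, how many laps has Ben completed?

All finish a whole number of cycles simultaneously at t = LCM of the periods.
780 = 2^2 × 3 × 5 × 13
150 = 2 × 3 × 5^2
210 = 2 × 3 × 5 × 7
LCM(780, 150, 210) = 2^2 × 3 × 5^2 × 7 × 13 = 27300.
Laps for period 780: 27300 / 780 = 35.

35 laps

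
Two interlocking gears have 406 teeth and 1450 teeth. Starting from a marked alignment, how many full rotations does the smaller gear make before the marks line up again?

25 rotations

They are all back at their starting positions together after one LCM of the periods.
406 = 2 × 7 × 29
1450 = 2 × 5^2 × 29
LCM(406, 1450) = 2 × 5^2 × 7 × 29 = 10150.
Rotations for period 406: 10150 / 406 = 25.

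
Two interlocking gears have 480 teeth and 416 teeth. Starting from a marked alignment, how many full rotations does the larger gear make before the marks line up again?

They are all back at their starting positions together after one LCM of the periods.
480 = 2^5 × 3 × 5
416 = 2^5 × 13
LCM(480, 416) = 2^5 × 3 × 5 × 13 = 6240.
Rotations for period 480: 6240 / 480 = 13.

13 rotations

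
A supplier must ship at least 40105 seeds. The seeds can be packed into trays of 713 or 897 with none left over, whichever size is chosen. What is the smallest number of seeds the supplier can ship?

55614

The number of seeds must be a common multiple of 713 and 897, so a multiple of their LCM.
713 = 23 × 31
897 = 3 × 13 × 23
LCM(713, 897) = 3 × 13 × 23 × 31 = 27807.
Smallest multiple of 27807 that is ≥ 40105: ⌈40105/27807⌉ × 27807 = 2 × 27807 = 55614.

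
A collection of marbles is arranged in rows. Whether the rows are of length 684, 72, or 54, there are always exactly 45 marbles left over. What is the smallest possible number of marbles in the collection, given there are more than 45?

4149

N − 45 must be a common multiple of 684, 72, and 54.
684 = 2^2 × 3^2 × 19
72 = 2^3 × 3^2
54 = 2 × 3^3
LCM(684, 72, 54) = 2^3 × 3^3 × 19 = 4104.
Smallest N > 45 is LCM + 45 = 4104 + 45 = 4149.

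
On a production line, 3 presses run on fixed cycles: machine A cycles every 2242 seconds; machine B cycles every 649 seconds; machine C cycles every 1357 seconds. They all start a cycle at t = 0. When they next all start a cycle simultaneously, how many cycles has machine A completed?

253 cycles

They are all back at their starting positions together after one LCM of the periods.
2242 = 2 × 19 × 59
649 = 11 × 59
1357 = 23 × 59
LCM(2242, 649, 1357) = 2 × 11 × 19 × 23 × 59 = 567226.
Cycles for period 2242: 567226 / 2242 = 253.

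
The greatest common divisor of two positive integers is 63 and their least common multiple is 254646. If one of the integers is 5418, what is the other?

2961

For two integers, gcd × lcm = product, so the other is (63 × 254646) / 5418 = 16042698 / 5418 = 2961.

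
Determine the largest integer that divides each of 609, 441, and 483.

21

609 = 3 × 7 × 29
441 = 3^2 × 7^2
483 = 3 × 7 × 23
gcd(609, 441, 483) = 3 × 7 = 21.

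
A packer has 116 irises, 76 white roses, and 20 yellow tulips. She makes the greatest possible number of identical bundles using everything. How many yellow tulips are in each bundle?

5

Number of bundles = gcd(116, 76, 20).
116 = 2^2 × 29
76 = 2^2 × 19
20 = 2^2 × 5
gcd(116, 76, 20) = 2^2 = 4.
yellow tulips per bundle = 20 / 4 = 5.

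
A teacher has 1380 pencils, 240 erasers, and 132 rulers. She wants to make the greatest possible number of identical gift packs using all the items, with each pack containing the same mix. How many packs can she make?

The pack count must divide each quantity, so the greatest is gcd(1380, 240, 132).
1380 = 2^2 × 3 × 5 × 23
240 = 2^4 × 3 × 5
132 = 2^2 × 3 × 11
gcd(1380, 240, 132) = 2^2 × 3 = 12.

12 packs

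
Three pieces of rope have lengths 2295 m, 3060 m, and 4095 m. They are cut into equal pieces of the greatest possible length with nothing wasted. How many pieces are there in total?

210

Piece length = gcd(2295, 3060, 4095).
2295 = 3^3 × 5 × 17
3060 = 2^2 × 3^2 × 5 × 17
4095 = 3^2 × 5 × 7 × 13
gcd(2295, 3060, 4095) = 3^2 × 5 = 45.
Total pieces = 2295/45 + 3060/45 + 4095/45 = 51 + 68 + 91 = 210.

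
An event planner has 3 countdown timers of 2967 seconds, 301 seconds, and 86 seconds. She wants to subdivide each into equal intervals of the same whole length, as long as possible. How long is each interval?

43 seconds

The interval must divide each timer length; the longest such is the gcd.
2967 = 3 × 23 × 43
301 = 7 × 43
86 = 2 × 43
gcd(2967, 301, 86) = 43.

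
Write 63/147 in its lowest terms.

63 = 3^2 × 7
147 = 3 × 7^2
gcd(63, 147) = 3 × 7 = 21.
Divide numerator and denominator by 21: 63/147 = 3/7.

3/7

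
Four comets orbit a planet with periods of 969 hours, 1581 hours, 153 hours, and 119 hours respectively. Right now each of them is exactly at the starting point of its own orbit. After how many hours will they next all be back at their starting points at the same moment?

They coincide at every common multiple of the periods; the first is the LCM.
969 = 3 × 17 × 19
1581 = 3 × 17 × 31
153 = 3^2 × 17
119 = 7 × 17
LCM(969, 1581, 153, 119) = 3^2 × 7 × 17 × 19 × 31 = 630819.

630819 hours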